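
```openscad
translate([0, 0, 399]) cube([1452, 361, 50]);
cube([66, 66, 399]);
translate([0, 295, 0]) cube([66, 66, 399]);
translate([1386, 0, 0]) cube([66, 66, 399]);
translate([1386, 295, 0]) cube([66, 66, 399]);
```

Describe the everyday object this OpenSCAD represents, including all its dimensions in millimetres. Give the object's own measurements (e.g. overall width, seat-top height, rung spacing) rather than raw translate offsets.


A long wooden bench with a 1452 mm (x) × 361 mm (y) seat, 50 mm thick, its top surface 449 mm above the floor. Four 66 mm square legs at the seat corners, flush with the edges, run from z = 0 to the seat underside.


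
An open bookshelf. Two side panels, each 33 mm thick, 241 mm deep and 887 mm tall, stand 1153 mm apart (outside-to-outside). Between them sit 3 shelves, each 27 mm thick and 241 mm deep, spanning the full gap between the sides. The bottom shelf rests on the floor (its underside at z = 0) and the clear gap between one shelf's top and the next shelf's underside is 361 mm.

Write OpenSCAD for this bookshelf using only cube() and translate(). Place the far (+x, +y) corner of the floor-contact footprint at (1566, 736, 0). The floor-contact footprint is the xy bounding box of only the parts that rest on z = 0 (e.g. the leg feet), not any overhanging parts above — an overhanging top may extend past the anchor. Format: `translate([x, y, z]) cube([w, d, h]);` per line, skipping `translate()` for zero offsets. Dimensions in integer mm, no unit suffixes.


translate([413, 495, 0]) cube([33, 241, 887]);
translate([1533, 495, 0]) cube([33, 241, 887]);
translate([446, 495, 0]) cube([1087, 241, 27]);
translate([446, 495, 388]) cube([1087, 241, 27]);
translate([446, 495, 776]) cube([1087, 241, 27]);


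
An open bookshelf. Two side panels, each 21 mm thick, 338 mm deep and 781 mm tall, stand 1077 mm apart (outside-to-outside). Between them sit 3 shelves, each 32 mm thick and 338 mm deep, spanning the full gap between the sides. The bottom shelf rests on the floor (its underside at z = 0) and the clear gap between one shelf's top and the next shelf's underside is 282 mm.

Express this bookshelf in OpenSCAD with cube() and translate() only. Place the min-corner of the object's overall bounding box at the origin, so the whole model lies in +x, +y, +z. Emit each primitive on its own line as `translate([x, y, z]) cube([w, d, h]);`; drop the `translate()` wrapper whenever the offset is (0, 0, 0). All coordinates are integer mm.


cube([21, 338, 781]);
translate([1056, 0, 0]) cube([21, 338, 781]);
translate([21, 0, 0]) cube([1035, 338, 32]);
translate([21, 0, 314]) cube([1035, 338, 32]);
translate([21, 0, 628]) cube([1035, 338, 32]);


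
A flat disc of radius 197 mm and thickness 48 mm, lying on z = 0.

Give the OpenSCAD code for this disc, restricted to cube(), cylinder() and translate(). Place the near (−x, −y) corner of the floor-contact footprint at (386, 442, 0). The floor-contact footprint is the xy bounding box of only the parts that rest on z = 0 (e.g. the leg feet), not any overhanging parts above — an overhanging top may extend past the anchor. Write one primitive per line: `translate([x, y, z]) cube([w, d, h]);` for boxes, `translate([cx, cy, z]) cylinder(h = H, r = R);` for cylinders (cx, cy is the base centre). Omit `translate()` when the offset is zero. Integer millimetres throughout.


translate([583, 639, 0]) cylinder(h = 48, r = 197);


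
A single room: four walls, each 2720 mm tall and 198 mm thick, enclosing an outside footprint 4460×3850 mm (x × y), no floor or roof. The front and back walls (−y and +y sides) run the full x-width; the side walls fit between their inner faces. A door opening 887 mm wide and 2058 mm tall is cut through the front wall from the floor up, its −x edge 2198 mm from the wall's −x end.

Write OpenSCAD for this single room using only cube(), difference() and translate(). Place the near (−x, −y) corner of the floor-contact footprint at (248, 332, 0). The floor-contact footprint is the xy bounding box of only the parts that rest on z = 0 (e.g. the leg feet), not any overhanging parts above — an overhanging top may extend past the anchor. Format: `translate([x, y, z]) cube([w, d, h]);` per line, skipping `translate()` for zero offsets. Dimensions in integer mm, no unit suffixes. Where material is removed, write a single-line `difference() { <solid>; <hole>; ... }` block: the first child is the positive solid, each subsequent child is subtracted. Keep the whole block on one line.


difference() { translate([248, 332, 0]) cube([4460, 198, 2720]); translate([2446, 332, 0]) cube([887, 198, 2058]); }
translate([248, 3984, 0]) cube([4460, 198, 2720]);
translate([248, 530, 0]) cube([198, 3454, 2720]);
translate([4510, 530, 0]) cube([198, 3454, 2720]);


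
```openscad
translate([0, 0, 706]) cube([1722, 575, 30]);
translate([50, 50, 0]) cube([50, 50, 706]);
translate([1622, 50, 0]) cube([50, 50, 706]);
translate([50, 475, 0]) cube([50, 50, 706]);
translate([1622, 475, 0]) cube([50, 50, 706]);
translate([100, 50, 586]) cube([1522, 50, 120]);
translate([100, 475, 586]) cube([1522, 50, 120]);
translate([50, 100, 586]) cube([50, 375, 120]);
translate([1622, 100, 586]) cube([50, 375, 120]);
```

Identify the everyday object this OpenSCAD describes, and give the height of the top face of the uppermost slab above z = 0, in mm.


A table. The table height is 736 mm.

A 1722×575×30 slab sits at z = 706 on four 50 mm square posts — a table. The top surface is at 706 + 30 = 736 mm.


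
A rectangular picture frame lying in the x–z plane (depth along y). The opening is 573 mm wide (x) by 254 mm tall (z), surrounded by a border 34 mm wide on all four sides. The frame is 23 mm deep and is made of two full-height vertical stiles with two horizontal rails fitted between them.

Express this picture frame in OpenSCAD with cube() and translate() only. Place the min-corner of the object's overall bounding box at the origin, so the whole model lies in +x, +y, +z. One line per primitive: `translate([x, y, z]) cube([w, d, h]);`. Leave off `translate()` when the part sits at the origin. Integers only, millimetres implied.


cube([34, 23, 322]);
translate([607, 0, 0]) cube([34, 23, 322]);
translate([34, 0, 0]) cube([573, 23, 34]);
translate([34, 0, 288]) cube([573, 23, 34]);


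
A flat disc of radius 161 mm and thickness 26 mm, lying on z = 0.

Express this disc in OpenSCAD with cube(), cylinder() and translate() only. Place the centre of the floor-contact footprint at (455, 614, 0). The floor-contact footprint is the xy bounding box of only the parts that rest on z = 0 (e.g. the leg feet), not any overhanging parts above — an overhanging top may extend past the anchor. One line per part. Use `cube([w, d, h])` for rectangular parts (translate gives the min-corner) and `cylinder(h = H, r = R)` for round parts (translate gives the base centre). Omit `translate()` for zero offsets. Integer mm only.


translate([455, 614, 0]) cylinder(h = 26, r = 161);


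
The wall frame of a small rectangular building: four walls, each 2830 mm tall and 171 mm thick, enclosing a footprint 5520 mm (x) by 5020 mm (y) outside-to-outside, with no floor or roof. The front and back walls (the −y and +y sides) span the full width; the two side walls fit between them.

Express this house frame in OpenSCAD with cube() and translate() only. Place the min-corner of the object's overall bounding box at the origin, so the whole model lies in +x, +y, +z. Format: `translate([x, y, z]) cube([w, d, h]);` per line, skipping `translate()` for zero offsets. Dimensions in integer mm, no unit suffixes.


cube([5520, 171, 2830]);
translate([0, 4849, 0]) cube([5520, 171, 2830]);
translate([0, 171, 0]) cube([171, 4678, 2830]);
translate([5349, 171, 0]) cube([171, 4678, 2830]);


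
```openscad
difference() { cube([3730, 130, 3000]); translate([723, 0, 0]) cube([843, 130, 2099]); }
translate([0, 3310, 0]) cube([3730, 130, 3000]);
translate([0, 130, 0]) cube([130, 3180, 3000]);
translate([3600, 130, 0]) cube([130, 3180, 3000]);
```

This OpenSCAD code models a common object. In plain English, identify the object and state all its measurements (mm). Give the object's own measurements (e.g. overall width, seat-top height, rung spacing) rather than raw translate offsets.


A single room: four walls, each 3000 mm tall and 130 mm thick, enclosing an outside footprint 3730×3440 mm (x × y), no floor or roof. The front and back walls (−y and +y sides) run the full x-width; the side walls fit between their inner faces. A door opening 843 mm wide and 2099 mm tall is cut through the front wall from the floor up, its −x edge 723 mm from the wall's −x end.


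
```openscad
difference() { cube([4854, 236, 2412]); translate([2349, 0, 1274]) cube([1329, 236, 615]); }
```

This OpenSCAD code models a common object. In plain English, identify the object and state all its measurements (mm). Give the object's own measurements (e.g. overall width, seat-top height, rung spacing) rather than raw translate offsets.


A wall 4854 mm long (x), 236 mm thick (y), 2412 mm tall, with a rectangular window opening cut through it. The opening is 1329 mm wide and 615 mm tall; its sill is at z = 1274 mm and its near (−x) edge is 2349 mm from the wall's −x end. The opening passes through the full wall thickness.


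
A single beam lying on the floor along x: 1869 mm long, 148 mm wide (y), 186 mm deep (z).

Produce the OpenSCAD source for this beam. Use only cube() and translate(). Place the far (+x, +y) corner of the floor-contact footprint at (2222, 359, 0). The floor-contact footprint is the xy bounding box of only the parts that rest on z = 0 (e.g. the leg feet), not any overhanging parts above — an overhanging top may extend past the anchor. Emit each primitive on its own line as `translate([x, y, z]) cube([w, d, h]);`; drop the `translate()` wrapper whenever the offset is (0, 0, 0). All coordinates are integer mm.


translate([353, 211, 0]) cube([1869, 148, 186]);


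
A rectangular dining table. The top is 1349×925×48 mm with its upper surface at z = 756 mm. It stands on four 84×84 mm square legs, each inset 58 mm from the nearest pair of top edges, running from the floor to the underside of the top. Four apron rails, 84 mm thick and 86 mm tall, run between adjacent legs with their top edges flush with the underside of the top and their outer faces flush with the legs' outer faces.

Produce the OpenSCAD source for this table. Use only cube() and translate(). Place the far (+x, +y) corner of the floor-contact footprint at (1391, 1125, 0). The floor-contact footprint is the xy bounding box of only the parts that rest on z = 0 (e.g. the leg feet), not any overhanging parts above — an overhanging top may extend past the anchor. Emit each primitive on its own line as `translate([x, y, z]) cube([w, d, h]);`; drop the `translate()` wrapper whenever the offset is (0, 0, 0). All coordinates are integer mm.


translate([100, 258, 708]) cube([1349, 925, 48]);
translate([158, 316, 0]) cube([84, 84, 708]);
translate([1307, 316, 0]) cube([84, 84, 708]);
translate([158, 1041, 0]) cube([84, 84, 708]);
translate([1307, 1041, 0]) cube([84, 84, 708]);
translate([242, 316, 622]) cube([1065, 84, 86]);
translate([242, 1041, 622]) cube([1065, 84, 86]);
translate([158, 400, 622]) cube([84, 641, 86]);
translate([1307, 400, 622]) cube([84, 641, 86]);


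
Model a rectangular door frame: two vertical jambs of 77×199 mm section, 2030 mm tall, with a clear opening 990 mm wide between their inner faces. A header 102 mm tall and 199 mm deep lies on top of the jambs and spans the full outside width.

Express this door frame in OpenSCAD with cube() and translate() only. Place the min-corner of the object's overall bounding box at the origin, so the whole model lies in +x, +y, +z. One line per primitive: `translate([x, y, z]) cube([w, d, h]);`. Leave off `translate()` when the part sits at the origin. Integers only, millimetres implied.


cube([77, 199, 2030]);
translate([1067, 0, 0]) cube([77, 199, 2030]);
translate([0, 0, 2030]) cube([1144, 199, 102]);


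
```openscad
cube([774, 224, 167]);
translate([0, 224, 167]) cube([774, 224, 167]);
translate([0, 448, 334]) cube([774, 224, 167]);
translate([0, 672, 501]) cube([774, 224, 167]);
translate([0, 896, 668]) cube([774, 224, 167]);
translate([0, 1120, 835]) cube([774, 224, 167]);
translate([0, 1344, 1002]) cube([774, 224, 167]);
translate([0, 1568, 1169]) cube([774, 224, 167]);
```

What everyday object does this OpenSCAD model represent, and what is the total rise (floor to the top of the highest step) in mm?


A staircase. The total rise is 1336 mm.

8 identical blocks, each offset up and back from the previous — a staircase. Each step is 167 mm tall and there are 8 of them, so the total rise is 8 × 167 = 1336 mm.


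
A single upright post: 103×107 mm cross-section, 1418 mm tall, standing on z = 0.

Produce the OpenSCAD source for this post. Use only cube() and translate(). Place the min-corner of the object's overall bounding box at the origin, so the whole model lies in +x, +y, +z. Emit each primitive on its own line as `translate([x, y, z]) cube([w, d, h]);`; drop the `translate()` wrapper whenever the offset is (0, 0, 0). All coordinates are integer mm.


cube([103, 107, 1418]);


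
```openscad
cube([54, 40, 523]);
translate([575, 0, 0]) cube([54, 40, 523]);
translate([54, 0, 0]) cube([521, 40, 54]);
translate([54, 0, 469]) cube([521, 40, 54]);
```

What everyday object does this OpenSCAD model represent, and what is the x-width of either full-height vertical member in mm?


A picture frame. The border width is 54 mm.

Four thin pieces enclosing a rectangular opening — a picture frame. The two full-height stiles are 523 mm tall; the top rail sits at z = 469 and is 54 mm tall, so the border above the opening is 523 − 469 = 54 mm, matching the stile x-width.


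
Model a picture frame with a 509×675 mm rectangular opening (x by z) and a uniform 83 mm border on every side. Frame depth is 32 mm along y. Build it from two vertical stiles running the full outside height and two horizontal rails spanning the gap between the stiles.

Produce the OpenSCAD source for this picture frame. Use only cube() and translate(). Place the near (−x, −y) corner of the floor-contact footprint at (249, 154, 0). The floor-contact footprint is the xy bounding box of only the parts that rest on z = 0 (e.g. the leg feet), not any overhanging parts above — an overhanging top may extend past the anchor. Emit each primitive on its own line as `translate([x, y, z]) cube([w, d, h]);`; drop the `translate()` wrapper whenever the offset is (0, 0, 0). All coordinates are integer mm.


translate([249, 154, 0]) cube([83, 32, 841]);
translate([841, 154, 0]) cube([83, 32, 841]);
translate([332, 154, 0]) cube([509, 32, 83]);
translate([332, 154, 758]) cube([509, 32, 83]);


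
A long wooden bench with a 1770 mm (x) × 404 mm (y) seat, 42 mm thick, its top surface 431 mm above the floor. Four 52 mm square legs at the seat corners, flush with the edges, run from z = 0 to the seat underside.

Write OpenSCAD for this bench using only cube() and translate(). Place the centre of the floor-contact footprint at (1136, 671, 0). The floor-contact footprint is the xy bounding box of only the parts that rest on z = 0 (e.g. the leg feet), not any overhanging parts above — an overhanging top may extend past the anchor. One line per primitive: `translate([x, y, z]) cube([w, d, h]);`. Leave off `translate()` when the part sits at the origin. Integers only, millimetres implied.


// leg_h = 431 − 42 = 389
translate([251, 469, 389]) cube([1770, 404, 42]);
translate([251, 469, 0]) cube([52, 52, 389]);
translate([251, 821, 0]) cube([52, 52, 389]);
translate([1969, 469, 0]) cube([52, 52, 389]);
translate([1969, 821, 0]) cube([52, 52, 389]);


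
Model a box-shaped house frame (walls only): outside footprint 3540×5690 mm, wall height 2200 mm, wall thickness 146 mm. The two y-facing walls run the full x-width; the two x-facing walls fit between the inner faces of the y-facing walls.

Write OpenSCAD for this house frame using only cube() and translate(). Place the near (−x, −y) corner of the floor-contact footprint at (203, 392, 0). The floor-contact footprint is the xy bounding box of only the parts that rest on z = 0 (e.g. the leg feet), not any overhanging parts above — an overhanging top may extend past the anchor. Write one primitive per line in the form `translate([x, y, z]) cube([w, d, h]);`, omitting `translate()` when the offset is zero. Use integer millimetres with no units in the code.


translate([203, 392, 0]) cube([3540, 146, 2200]);
translate([203, 5936, 0]) cube([3540, 146, 2200]);
translate([203, 538, 0]) cube([146, 5398, 2200]);
translate([3597, 538, 0]) cube([146, 5398, 2200]);


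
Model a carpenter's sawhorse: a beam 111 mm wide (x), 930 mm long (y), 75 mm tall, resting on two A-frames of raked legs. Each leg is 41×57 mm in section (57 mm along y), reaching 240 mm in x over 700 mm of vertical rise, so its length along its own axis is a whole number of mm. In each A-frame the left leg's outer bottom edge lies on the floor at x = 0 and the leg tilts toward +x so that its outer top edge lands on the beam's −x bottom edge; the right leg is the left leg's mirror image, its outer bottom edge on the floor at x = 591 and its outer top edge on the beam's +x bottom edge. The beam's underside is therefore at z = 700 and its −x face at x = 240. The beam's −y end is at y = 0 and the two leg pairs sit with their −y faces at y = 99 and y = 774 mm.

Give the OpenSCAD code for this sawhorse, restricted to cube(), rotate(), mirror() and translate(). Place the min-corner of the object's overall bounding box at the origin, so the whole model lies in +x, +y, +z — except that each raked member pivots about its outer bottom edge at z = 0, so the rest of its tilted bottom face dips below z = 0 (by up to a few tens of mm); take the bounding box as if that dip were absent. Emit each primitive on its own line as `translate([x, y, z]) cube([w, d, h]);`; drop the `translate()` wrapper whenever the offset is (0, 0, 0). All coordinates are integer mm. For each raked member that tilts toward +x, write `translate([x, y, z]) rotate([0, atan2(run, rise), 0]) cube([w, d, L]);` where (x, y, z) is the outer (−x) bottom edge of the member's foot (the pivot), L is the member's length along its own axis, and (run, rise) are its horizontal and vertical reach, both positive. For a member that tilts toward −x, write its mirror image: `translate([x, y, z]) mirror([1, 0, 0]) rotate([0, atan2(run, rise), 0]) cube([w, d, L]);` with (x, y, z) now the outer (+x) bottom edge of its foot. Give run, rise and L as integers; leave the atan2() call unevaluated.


// leg length = √(240² + 700²) = 740
// right-leg outer foot x = 2·240 + 111 = 591
// beam min-corner = (240, 0, 700)
translate([240, 0, 700]) cube([111, 930, 75]);
translate([0, 99, 0]) rotate([0, atan2(240, 700), 0]) cube([41, 57, 740]);
translate([591, 99, 0]) mirror([1, 0, 0]) rotate([0, atan2(240, 700), 0]) cube([41, 57, 740]);
translate([0, 774, 0]) rotate([0, atan2(240, 700), 0]) cube([41, 57, 740]);
translate([591, 774, 0]) mirror([1, 0, 0]) rotate([0, atan2(240, 700), 0]) cube([41, 57, 740]);


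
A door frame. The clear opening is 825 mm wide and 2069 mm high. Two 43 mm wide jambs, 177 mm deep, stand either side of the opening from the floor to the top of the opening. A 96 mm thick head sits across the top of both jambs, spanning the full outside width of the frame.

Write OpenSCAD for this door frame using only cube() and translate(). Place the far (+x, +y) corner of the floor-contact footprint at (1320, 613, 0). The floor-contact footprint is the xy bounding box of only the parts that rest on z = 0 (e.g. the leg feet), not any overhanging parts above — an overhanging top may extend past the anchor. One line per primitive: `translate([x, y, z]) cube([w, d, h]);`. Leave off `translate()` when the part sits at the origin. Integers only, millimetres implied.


translate([409, 436, 0]) cube([43, 177, 2069]);
translate([1277, 436, 0]) cube([43, 177, 2069]);
translate([409, 436, 2069]) cube([911, 177, 96]);


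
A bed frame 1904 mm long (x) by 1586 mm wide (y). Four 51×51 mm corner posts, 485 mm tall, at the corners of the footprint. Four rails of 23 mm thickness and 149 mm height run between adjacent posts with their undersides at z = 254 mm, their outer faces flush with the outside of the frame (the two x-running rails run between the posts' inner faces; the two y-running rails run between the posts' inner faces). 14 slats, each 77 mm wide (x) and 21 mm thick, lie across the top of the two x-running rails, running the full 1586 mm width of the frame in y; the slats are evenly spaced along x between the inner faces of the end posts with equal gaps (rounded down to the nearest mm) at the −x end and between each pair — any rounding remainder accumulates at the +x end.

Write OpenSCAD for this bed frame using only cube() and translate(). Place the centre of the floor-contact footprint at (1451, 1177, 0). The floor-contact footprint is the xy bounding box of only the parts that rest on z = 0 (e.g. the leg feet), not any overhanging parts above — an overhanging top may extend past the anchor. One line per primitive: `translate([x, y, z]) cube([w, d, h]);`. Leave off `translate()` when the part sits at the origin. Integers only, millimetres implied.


translate([499, 384, 0]) cube([51, 51, 485]);
translate([499, 1919, 0]) cube([51, 51, 485]);
translate([2352, 384, 0]) cube([51, 51, 485]);
translate([2352, 1919, 0]) cube([51, 51, 485]);
translate([550, 384, 254]) cube([1802, 23, 149]);
translate([550, 1947, 254]) cube([1802, 23, 149]);
translate([499, 435, 254]) cube([23, 1484, 149]);
translate([2380, 435, 254]) cube([23, 1484, 149]);
translate([598, 384, 403]) cube([77, 1586, 21]);
translate([723, 384, 403]) cube([77, 1586, 21]);
translate([848, 384, 403]) cube([77, 1586, 21]);
translate([973, 384, 403]) cube([77, 1586, 21]);
translate([1098, 384, 403]) cube([77, 1586, 21]);
translate([1223, 384, 403]) cube([77, 1586, 21]);
translate([1348, 384, 403]) cube([77, 1586, 21]);
translate([1473, 384, 403]) cube([77, 1586, 21]);
translate([1598, 384, 403]) cube([77, 1586, 21]);
translate([1723, 384, 403]) cube([77, 1586, 21]);
translate([1848, 384, 403]) cube([77, 1586, 21]);
translate([1973, 384, 403]) cube([77, 1586, 21]);
translate([2098, 384, 403]) cube([77, 1586, 21]);
translate([2223, 384, 403]) cube([77, 1586, 21]);


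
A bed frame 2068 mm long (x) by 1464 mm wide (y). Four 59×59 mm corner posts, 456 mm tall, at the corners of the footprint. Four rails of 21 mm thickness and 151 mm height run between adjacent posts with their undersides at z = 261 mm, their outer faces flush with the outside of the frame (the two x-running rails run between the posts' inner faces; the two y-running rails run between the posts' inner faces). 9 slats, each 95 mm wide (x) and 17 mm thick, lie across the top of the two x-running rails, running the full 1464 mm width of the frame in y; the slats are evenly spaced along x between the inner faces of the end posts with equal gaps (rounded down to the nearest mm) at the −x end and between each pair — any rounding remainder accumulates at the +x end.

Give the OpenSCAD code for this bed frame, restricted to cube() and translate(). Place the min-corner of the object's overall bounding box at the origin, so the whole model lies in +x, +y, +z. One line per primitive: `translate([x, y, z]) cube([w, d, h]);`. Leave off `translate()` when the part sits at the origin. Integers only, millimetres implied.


cube([59, 59, 456]);
translate([0, 1405, 0]) cube([59, 59, 456]);
translate([2009, 0, 0]) cube([59, 59, 456]);
translate([2009, 1405, 0]) cube([59, 59, 456]);
translate([59, 0, 261]) cube([1950, 21, 151]);
translate([59, 1443, 261]) cube([1950, 21, 151]);
translate([0, 59, 261]) cube([21, 1346, 151]);
translate([2047, 59, 261]) cube([21, 1346, 151]);
translate([168, 0, 412]) cube([95, 1464, 17]);
translate([372, 0, 412]) cube([95, 1464, 17]);
translate([576, 0, 412]) cube([95, 1464, 17]);
translate([780, 0, 412]) cube([95, 1464, 17]);
translate([984, 0, 412]) cube([95, 1464, 17]);
translate([1188, 0, 412]) cube([95, 1464, 17]);
translate([1392, 0, 412]) cube([95, 1464, 17]);
translate([1596, 0, 412]) cube([95, 1464, 17]);
translate([1800, 0, 412]) cube([95, 1464, 17]);


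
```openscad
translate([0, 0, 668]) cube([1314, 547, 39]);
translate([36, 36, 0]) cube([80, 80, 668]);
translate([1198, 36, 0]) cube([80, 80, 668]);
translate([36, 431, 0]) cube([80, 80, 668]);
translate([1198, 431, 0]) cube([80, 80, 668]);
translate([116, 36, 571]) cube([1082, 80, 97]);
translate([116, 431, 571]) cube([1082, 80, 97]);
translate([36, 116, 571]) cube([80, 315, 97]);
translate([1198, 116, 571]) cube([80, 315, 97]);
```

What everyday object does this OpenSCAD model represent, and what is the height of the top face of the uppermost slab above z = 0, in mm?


A table. The table height is 707 mm.

A 1314×547×39 slab sits at z = 668 on four 80 mm square posts — a table. The top surface is at 668 + 39 = 707 mm.


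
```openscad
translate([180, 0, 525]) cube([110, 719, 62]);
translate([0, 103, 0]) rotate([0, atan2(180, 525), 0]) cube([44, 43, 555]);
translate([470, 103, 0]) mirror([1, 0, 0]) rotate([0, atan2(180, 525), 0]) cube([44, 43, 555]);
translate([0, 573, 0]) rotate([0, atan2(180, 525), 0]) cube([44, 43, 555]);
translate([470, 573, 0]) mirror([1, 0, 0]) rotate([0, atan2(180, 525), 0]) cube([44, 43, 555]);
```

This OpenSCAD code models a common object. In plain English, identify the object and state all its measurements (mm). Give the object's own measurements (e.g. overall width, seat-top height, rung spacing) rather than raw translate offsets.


A sawhorse. A 110×719×62 mm beam (x, y, z) sits on two A-frame leg pairs. Each pair is two raked legs of 44×43 mm section (43 mm along y) splaying symmetrically in x. Each leg rises 525 mm vertically over 180 mm of horizontal reach and is 555 mm long along its own axis. Every leg's outer bottom edge rests on the floor and its outer top edge meets a bottom edge of the beam — the left legs (tilting toward +x) meet the beam's −x bottom edge, the right legs (their mirror images, tilting toward −x) meet its +x bottom edge — so the leg tops tuck under the beam, the beam's underside is 525 mm above the floor, and the feet are 470 mm apart outside-to-outside with the beam centred between them. The two leg pairs are set in 103 mm from either end of the beam.


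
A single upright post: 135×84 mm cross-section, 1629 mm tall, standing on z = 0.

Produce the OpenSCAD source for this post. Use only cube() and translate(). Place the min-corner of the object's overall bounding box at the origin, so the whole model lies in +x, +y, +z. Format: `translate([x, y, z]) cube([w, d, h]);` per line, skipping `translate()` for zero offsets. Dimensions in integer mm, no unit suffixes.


cube([135, 84, 1629]);


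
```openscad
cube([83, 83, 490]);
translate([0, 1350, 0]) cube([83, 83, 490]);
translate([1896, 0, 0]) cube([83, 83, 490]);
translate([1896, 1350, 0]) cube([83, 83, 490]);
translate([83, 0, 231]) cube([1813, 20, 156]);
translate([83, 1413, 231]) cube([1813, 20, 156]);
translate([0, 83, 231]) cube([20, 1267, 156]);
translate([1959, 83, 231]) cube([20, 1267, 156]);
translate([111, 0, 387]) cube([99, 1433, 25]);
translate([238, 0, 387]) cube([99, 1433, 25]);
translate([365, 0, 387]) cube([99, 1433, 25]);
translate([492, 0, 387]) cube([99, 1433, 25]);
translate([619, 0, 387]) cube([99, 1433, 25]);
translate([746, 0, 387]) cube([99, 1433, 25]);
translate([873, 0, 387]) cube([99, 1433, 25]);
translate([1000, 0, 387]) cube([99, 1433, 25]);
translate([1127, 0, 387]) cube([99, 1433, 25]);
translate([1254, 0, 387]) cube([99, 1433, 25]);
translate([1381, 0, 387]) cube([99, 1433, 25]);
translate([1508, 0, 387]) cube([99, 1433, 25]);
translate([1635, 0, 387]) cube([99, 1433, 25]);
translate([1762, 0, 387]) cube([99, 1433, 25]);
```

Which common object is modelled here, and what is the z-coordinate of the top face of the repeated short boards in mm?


A bed frame. The slat-top height is 412 mm.

Four posts, four rails, and a row of slats — a bed frame. Slats sit on the rails at z = 231 + 156 = 387; with slat thickness 25, the top is 412 mm.


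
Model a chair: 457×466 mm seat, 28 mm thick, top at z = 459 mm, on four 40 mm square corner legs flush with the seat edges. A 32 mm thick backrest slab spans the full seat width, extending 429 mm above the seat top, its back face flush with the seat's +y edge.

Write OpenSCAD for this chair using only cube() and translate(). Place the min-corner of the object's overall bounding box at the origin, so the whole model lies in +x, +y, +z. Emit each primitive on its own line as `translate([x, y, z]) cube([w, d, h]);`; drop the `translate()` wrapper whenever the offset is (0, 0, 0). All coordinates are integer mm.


translate([0, 0, 431]) cube([457, 466, 28]);
cube([40, 40, 431]);
translate([417, 0, 0]) cube([40, 40, 431]);
translate([0, 426, 0]) cube([40, 40, 431]);
translate([417, 426, 0]) cube([40, 40, 431]);
translate([0, 434, 459]) cube([457, 32, 429]);


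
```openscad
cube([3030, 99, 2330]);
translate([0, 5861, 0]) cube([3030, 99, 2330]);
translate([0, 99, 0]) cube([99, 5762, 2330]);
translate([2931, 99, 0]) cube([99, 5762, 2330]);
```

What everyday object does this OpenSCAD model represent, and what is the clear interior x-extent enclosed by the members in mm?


A house (or room) frame. The interior width is 2832 mm.

Four 2330 mm walls enclosing a rectangle with no floor or roof — a room or house frame. Outside width is 3030 mm and wall thickness is 99 mm, so the interior width is 3030 − 2 × 99 = 2832 mm.


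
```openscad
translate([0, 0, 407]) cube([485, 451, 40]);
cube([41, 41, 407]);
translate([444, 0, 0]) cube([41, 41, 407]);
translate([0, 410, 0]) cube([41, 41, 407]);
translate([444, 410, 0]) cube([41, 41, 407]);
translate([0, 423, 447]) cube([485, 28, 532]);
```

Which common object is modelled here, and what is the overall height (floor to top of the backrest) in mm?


A chair. The overall height is 979 mm.

A slab on four corner posts with a tall panel at the back — a chair. The seat slab sits at z = 407 with thickness 40, and the 532 mm backrest starts at the seat top, so the overall height is 407 + 40 + 532 = 979 mm.


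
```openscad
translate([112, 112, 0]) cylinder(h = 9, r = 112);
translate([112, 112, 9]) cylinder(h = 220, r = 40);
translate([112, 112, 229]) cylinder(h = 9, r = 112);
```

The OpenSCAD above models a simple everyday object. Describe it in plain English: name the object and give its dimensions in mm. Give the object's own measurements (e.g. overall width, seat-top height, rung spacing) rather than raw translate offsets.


A spool: two coaxial disc flanges of radius 112 mm and thickness 9 mm, joined by a core cylinder of radius 40 mm and height 220 mm. The lower flange rests on z = 0 and the three cylinders share a vertical axis.


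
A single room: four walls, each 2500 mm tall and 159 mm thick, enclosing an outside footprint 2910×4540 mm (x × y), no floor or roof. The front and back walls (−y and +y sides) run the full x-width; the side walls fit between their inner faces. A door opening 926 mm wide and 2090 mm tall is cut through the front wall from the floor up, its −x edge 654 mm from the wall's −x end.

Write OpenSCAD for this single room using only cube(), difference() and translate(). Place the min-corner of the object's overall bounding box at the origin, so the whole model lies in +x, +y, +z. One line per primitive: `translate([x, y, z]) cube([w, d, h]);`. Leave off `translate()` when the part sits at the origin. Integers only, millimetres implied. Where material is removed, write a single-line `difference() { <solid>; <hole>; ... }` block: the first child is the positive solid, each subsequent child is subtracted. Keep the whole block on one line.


difference() { cube([2910, 159, 2500]); translate([654, 0, 0]) cube([926, 159, 2090]); }
translate([0, 4381, 0]) cube([2910, 159, 2500]);
translate([0, 159, 0]) cube([159, 4222, 2500]);
translate([2751, 159, 0]) cube([159, 4222, 2500]);


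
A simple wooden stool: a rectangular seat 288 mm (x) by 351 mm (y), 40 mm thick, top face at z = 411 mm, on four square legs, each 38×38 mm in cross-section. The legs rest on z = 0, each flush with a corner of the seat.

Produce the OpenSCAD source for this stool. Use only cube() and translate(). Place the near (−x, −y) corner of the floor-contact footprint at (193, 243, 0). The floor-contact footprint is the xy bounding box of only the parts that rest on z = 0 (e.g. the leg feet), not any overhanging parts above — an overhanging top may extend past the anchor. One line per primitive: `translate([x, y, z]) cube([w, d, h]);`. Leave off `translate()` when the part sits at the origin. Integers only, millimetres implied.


// leg_h = 411 - 40 = 371
translate([193, 243, 371]) cube([288, 351, 40]);
translate([193, 243, 0]) cube([38, 38, 371]);
translate([443, 243, 0]) cube([38, 38, 371]);
translate([193, 556, 0]) cube([38, 38, 371]);
translate([443, 556, 0]) cube([38, 38, 371]);


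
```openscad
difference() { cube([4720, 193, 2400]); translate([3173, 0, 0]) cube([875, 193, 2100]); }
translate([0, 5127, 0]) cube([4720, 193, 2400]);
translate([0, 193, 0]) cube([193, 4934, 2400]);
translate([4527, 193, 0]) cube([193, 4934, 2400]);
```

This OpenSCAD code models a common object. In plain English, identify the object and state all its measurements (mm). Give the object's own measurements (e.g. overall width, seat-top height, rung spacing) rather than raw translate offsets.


A single room: four walls, each 2400 mm tall and 193 mm thick, enclosing an outside footprint 4720×5320 mm (x × y), no floor or roof. The front and back walls (−y and +y sides) run the full x-width; the side walls fit between their inner faces. A door opening 875 mm wide and 2100 mm tall is cut through the front wall from the floor up, its −x edge 3173 mm from the wall's −x end.


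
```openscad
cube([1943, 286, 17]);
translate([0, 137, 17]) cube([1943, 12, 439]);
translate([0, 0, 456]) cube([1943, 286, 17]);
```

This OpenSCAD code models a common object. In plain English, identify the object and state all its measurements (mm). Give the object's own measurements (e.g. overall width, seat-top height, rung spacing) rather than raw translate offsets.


An I-beam lying along x, 1943 mm long. Overall section height 473 mm. Two flanges 286 mm wide (y) and 17 mm thick, one on the floor and one at the top; a web 12 mm thick runs between them, centred on the flange width.


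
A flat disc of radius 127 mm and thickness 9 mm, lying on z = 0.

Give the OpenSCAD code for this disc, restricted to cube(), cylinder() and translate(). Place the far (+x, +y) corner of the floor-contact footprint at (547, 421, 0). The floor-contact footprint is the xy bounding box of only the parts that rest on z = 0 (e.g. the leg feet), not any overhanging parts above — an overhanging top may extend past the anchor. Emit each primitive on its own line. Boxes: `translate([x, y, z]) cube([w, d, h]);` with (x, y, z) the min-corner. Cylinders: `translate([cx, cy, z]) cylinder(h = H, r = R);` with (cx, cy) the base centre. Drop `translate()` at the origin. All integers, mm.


translate([420, 294, 0]) cylinder(h = 9, r = 127);


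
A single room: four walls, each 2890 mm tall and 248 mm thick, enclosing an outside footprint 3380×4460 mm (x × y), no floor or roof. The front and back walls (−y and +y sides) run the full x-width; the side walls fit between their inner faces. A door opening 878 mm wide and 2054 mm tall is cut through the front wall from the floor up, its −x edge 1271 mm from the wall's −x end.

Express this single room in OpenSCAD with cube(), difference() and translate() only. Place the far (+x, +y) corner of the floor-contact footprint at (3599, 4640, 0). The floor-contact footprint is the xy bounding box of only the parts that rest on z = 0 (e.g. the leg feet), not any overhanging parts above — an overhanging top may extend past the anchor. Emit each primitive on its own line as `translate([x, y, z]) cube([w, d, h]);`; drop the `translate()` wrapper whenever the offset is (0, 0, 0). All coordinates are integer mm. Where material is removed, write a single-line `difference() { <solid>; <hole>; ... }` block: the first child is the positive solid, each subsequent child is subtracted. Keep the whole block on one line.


difference() { translate([219, 180, 0]) cube([3380, 248, 2890]); translate([1490, 180, 0]) cube([878, 248, 2054]); }
translate([219, 4392, 0]) cube([3380, 248, 2890]);
translate([219, 428, 0]) cube([248, 3964, 2890]);
translate([3351, 428, 0]) cube([248, 3964, 2890]);


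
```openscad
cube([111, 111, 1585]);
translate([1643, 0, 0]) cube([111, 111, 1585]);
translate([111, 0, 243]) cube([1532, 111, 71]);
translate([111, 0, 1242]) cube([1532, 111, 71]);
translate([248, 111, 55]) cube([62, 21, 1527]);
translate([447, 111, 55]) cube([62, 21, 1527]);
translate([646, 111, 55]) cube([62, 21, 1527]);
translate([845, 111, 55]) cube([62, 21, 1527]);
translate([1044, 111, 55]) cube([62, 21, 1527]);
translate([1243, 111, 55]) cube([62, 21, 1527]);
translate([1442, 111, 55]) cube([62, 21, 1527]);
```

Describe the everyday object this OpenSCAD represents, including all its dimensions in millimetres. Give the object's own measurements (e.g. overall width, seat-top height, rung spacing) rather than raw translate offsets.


A fence section. Two 111×111 mm posts, 1585 mm tall, stand on the floor with a clear span of 1532 mm between their inner faces. Two horizontal rails of 111×71 mm section span the gap between the posts with their undersides at z = 243 mm and z = 1242 mm, flush with the posts' −y face. 7 pickets, each 62 mm wide, 21 mm thick and 1527 mm tall, are fixed to the +y face of the rails with their bottoms at z = 55 mm, spaced across the span with a 137 mm gap after the −x post and between neighbouring pickets, with 139 mm left before the +x post.


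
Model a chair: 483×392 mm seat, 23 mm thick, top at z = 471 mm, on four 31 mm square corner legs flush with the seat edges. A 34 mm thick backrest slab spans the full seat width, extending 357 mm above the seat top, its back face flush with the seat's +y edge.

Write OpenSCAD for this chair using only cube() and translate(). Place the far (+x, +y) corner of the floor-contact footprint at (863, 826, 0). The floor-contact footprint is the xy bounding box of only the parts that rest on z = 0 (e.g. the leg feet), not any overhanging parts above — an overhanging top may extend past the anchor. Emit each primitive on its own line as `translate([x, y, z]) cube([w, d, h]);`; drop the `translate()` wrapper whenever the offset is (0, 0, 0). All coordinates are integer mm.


// leg_h = 471 - 23 = 448
translate([380, 434, 448]) cube([483, 392, 23]);
translate([380, 434, 0]) cube([31, 31, 448]);
translate([832, 434, 0]) cube([31, 31, 448]);
translate([380, 795, 0]) cube([31, 31, 448]);
translate([832, 795, 0]) cube([31, 31, 448]);
translate([380, 792, 471]) cube([483, 34, 357]);


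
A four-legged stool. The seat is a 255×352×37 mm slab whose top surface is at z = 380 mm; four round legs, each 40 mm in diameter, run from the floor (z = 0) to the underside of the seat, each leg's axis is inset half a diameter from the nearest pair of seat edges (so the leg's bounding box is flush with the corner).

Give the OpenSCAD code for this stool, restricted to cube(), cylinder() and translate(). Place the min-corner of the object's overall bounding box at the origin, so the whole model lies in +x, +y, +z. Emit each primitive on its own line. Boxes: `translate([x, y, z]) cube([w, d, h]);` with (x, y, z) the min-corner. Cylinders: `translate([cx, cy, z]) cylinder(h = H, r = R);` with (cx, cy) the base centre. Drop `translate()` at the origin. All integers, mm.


translate([0, 0, 343]) cube([255, 352, 37]);
translate([20, 20, 0]) cylinder(h = 343, r = 20);
translate([235, 20, 0]) cylinder(h = 343, r = 20);
translate([20, 332, 0]) cylinder(h = 343, r = 20);
translate([235, 332, 0]) cylinder(h = 343, r = 20);
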